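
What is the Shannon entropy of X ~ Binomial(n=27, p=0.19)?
2.1219 nats

We have X ~ Binomial(n=27, p=0.19).

The Shannon entropy measures the uncertainty or information content of the distribution.

For a Binomial distribution with n=27, p=0.19:
H(X) = 2.1219 nats

(In bits, this would be 3.0612 bits.)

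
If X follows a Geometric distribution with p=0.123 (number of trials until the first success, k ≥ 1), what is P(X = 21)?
0.008910

We have X ~ Geometric(p=0.123) (number of trials until the first success, k ≥ 1).

For a Geometric distribution, the PMF gives us the probability of each outcome.

Using the PMF formula:
P(X = 21) = 0.008910

Rounded to 4 decimal places: 0.0089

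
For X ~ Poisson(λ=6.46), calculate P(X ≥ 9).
0.203696

We have X ~ Poisson(λ=6.46).

For discrete distributions, P(X ≥ 9) = 1 - P(X ≤ 8).

P(X ≤ 8) = 0.796304
P(X ≥ 9) = 1 - 0.796304 = 0.203696

So there's approximately a 20.4% chance that X is at least 9.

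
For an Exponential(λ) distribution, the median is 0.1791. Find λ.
λ = 3.8702

For X ~ Exponential(λ), the CDF is F(x) = 1 - e^(-λx).
The median m satisfies F(m) = 0.5:
1 - e^(-λm) = 0.5
e^(-λm) = 0.5
λm = ln(2)
m = ln(2) / λ

Given m = 0.1791:
λ = ln(2) / 0.1791 = 0.693147 / 0.1791 = 3.8702

Verification: ln(2) / 3.8702 = 0.1791 ✓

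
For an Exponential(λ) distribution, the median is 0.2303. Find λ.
λ = 3.0098

For X ~ Exponential(λ), the CDF is F(x) = 1 - e^(-λx).
The median m satisfies F(m) = 0.5:
1 - e^(-λm) = 0.5
e^(-λm) = 0.5
λm = ln(2)
m = ln(2) / λ

Given m = 0.2303:
λ = ln(2) / 0.2303 = 0.693147 / 0.2303 = 3.0098

Verification: ln(2) / 3.0098 = 0.2303 ✓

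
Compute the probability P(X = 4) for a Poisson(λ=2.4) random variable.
0.125408

We have X ~ Poisson(λ=2.4).

For a Poisson distribution, the PMF gives us the probability of each outcome.

Using the PMF formula:
P(X = 4) = 0.125408

Rounded to 4 decimal places: 0.1254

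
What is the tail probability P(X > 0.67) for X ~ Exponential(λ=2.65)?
0.169399

We have X ~ Exponential(λ=2.65).

P(X > 0.67) = 1 - P(X ≤ 0.67)
                = 1 - F(0.67)
                = 1 - 0.830601
                = 0.169399

So there's approximately a 16.9% chance that X exceeds 0.67.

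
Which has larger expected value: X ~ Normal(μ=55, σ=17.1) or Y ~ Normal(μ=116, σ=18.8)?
Y has larger mean (116.0000 > 55.0000)

Compute the expected value for each distribution:

X ~ Normal(μ=55, σ=17.1):
E[X] = 55.0000

Y ~ Normal(μ=116, σ=18.8):
E[Y] = 116.0000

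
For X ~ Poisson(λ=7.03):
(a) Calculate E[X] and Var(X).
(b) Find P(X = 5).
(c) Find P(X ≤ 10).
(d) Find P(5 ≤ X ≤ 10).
(a) E[X] = 7.0300, Var(X) = 7.0300
(b) P(X = 5) = 0.126621
(c) P(X ≤ 10) = 0.899336
(d) P(5 ≤ X ≤ 10) = 0.729064

We have X ~ Poisson(λ=7.03).

(a) Moments:
E[X] = 7.0300
Var(X) = 7.0300
σ = √Var(X) = 2.6514

(b) Point probability using PMF:
P(X = 5) = 0.126621

(c) Cumulative probability using CDF:
P(X ≤ 10) = F(10) = 0.899336

(d) Range probability:
P(5 ≤ X ≤ 10) = P(X ≤ 10) - P(X ≤ 4)
                   = F(10) - F(4)
                   = 0.899336 - 0.170272
                   = 0.729064

This means approximately 72.9% of outcomes fall in the interval [5, 10].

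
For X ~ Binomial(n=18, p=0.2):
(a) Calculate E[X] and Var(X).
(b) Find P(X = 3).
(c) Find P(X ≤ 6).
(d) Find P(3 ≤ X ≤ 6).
(a) E[X] = 3.6000, Var(X) = 2.8800
(b) P(X = 3) = 0.229684
(c) P(X ≤ 6) = 0.948729
(d) P(3 ≤ X ≤ 6) = 0.677387

We have X ~ Binomial(n=18, p=0.2).

(a) Moments:
E[X] = 3.6000
Var(X) = 2.8800
σ = √Var(X) = 1.6971

(b) Point probability using PMF:
P(X = 3) = 0.229684

(c) Cumulative probability using CDF:
P(X ≤ 6) = F(6) = 0.948729

(d) Range probability:
P(3 ≤ X ≤ 6) = P(X ≤ 6) - P(X ≤ 2)
                   = F(6) - F(2)
                   = 0.948729 - 0.271342
                   = 0.677387

This means approximately 67.7% of outcomes fall in the interval [3, 6].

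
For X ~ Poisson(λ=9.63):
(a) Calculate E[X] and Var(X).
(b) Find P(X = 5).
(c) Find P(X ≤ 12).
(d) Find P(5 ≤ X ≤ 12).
(a) E[X] = 9.6300, Var(X) = 9.6300
(b) P(X = 5) = 0.045362
(c) P(X ≤ 12) = 0.825267
(d) P(5 ≤ X ≤ 12) = 0.788185

We have X ~ Poisson(λ=9.63).

(a) Moments:
E[X] = 9.6300
Var(X) = 9.6300
σ = √Var(X) = 3.1032

(b) Point probability using PMF:
P(X = 5) = 0.045362

(c) Cumulative probability using CDF:
P(X ≤ 12) = F(12) = 0.825267

(d) Range probability:
P(5 ≤ X ≤ 12) = P(X ≤ 12) - P(X ≤ 4)
                   = F(12) - F(4)
                   = 0.825267 - 0.037082
                   = 0.788185

This means approximately 78.8% of outcomes fall in the interval [5, 12].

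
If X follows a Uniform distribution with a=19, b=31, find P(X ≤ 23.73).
0.394167

We have X ~ Uniform(a=19, b=31).

The CDF gives us P(X ≤ k).

Using the CDF:
P(X ≤ 23.73) = 0.394167

This means there's approximately a 39.4% chance that X is at most 23.73.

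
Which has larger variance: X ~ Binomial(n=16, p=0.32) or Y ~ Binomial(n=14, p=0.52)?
Y has larger variance (3.4944 > 3.4816)

Compute the variance for each distribution:

X ~ Binomial(n=16, p=0.32):
Var(X) = 3.4816

Y ~ Binomial(n=14, p=0.52):
Var(Y) = 3.4944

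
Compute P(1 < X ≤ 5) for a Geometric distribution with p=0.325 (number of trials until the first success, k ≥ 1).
0.534874

We have X ~ Geometric(p=0.325) (number of trials until the first success, k ≥ 1).

To find P(1 < X ≤ 5), we use:
P(1 < X ≤ 5) = P(X ≤ 5) - P(X ≤ 1)
                 = F(5) - F(1)
                 = 0.859874 - 0.325000
                 = 0.534874

So there's approximately a 53.5% chance that X falls in this range.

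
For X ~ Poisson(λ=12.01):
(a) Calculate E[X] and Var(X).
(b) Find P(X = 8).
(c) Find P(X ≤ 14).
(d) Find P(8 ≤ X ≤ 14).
(a) E[X] = 12.0100, Var(X) = 12.0100
(b) P(X = 8) = 0.065305
(c) P(X ≤ 14) = 0.771119
(d) P(8 ≤ X ≤ 14) = 0.682050

We have X ~ Poisson(λ=12.01).

(a) Moments:
E[X] = 12.0100
Var(X) = 12.0100
σ = √Var(X) = 3.4655

(b) Point probability using PMF:
P(X = 8) = 0.065305

(c) Cumulative probability using CDF:
P(X ≤ 14) = F(14) = 0.771119

(d) Range probability:
P(8 ≤ X ≤ 14) = P(X ≤ 14) - P(X ≤ 7)
                   = F(14) - F(7)
                   = 0.771119 - 0.089069
                   = 0.682050

This means approximately 68.2% of outcomes fall in the interval [8, 14].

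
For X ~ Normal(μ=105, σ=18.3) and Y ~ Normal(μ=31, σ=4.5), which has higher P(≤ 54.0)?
Y has higher probability (P(Y ≤ 54.0) = 1.0000 > P(X ≤ 54.0) = 0.0027)

Compute P(≤ 54.0) for each distribution:

X ~ Normal(μ=105, σ=18.3):
P(X ≤ 54.0) = 0.0027

Y ~ Normal(μ=31, σ=4.5):
P(Y ≤ 54.0) = 1.0000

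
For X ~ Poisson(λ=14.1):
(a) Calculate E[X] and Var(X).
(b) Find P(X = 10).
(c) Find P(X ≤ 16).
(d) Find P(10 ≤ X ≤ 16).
(a) E[X] = 14.1000, Var(X) = 14.1000
(b) P(X = 10) = 0.064399
(c) P(X ≤ 16) = 0.747201
(d) P(10 ≤ X ≤ 16) = 0.642452

We have X ~ Poisson(λ=14.1).

(a) Moments:
E[X] = 14.1000
Var(X) = 14.1000
σ = √Var(X) = 3.7550

(b) Point probability using PMF:
P(X = 10) = 0.064399

(c) Cumulative probability using CDF:
P(X ≤ 16) = F(16) = 0.747201

(d) Range probability:
P(10 ≤ X ≤ 16) = P(X ≤ 16) - P(X ≤ 9)
                   = F(16) - F(9)
                   = 0.747201 - 0.104749
                   = 0.642452

This means approximately 64.2% of outcomes fall in the interval [10, 16].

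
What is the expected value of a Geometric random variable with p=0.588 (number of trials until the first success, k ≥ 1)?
1.7007

We have X ~ Geometric(p=0.588) (number of trials until the first success, k ≥ 1).

For a Geometric distribution with p=0.588 (number of trials until the first success, k ≥ 1):
E[X] = 1.7007

This is the expected (average) value of X.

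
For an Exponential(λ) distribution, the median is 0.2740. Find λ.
λ = 2.5297

For X ~ Exponential(λ), the CDF is F(x) = 1 - e^(-λx).
The median m satisfies F(m) = 0.5:
1 - e^(-λm) = 0.5
e^(-λm) = 0.5
λm = ln(2)
m = ln(2) / λ

Given m = 0.2740:
λ = ln(2) / 0.2740 = 0.693147 / 0.2740 = 2.5297

Verification: ln(2) / 2.5297 = 0.2740 ✓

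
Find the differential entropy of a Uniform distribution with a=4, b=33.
3.3673 nats

We have X ~ Uniform(a=4, b=33).

The differential entropy measures the uncertainty or information content of the distribution.

For a Uniform distribution with a=4, b=33:
h(X) = 3.3673 nats

(In bits, this would be 4.8580 bits.)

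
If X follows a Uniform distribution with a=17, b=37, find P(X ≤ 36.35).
0.967500

We have X ~ Uniform(a=17, b=37).

The CDF gives us P(X ≤ k).

Using the CDF:
P(X ≤ 36.35) = 0.967500

This means there's approximately a 96.8% chance that X is at most 36.35.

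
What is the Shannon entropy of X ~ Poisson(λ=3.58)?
2.0273 nats

We have X ~ Poisson(λ=3.58).

The Shannon entropy measures the uncertainty or information content of the distribution.

For a Poisson distribution with λ=3.58:
H(X) = 2.0273 nats

(In bits, this would be 2.9248 bits.)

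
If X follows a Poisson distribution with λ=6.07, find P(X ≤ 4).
0.275796

We have X ~ Poisson(λ=6.07).

The CDF gives us P(X ≤ k).

Using the CDF:
P(X ≤ 4) = 0.275796

This means there's approximately a 27.6% chance that X is at most 4.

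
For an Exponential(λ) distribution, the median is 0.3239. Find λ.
λ = 2.1400

For X ~ Exponential(λ), the CDF is F(x) = 1 - e^(-λx).
The median m satisfies F(m) = 0.5:
1 - e^(-λm) = 0.5
e^(-λm) = 0.5
λm = ln(2)
m = ln(2) / λ

Given m = 0.3239:
λ = ln(2) / 0.3239 = 0.693147 / 0.3239 = 2.1400

Verification: ln(2) / 2.1400 = 0.3239 ✓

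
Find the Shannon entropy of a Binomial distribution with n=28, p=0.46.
2.3885 nats

We have X ~ Binomial(n=28, p=0.46).

The Shannon entropy measures the uncertainty or information content of the distribution.

For a Binomial distribution with n=28, p=0.46:
H(X) = 2.3885 nats

(In bits, this would be 3.4459 bits.)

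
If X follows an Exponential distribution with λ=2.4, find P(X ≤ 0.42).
0.635052

We have X ~ Exponential(λ=2.4).

The CDF gives us P(X ≤ k).

Using the CDF:
P(X ≤ 0.42) = 0.635052

This means there's approximately a 63.5% chance that X is at most 0.42.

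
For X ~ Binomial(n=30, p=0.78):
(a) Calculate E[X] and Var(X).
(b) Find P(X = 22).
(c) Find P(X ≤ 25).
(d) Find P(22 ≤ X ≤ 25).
(a) E[X] = 23.4000, Var(X) = 5.1480
(b) P(X = 22) = 0.135780
(c) P(X ≤ 25) = 0.821254
(d) P(22 ≤ X ≤ 25) = 0.623713

We have X ~ Binomial(n=30, p=0.78).

(a) Moments:
E[X] = 23.4000
Var(X) = 5.1480
σ = √Var(X) = 2.2689

(b) Point probability using PMF:
P(X = 22) = 0.135780

(c) Cumulative probability using CDF:
P(X ≤ 25) = F(25) = 0.821254

(d) Range probability:
P(22 ≤ X ≤ 25) = P(X ≤ 25) - P(X ≤ 21)
                   = F(25) - F(21)
                   = 0.821254 - 0.197540
                   = 0.623713

This means approximately 62.4% of outcomes fall in the interval [22, 25].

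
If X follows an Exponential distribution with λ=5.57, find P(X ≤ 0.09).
0.394257

We have X ~ Exponential(λ=5.57).

The CDF gives us P(X ≤ k).

Using the CDF:
P(X ≤ 0.09) = 0.394257

This means there's approximately a 39.4% chance that X is at most 0.09.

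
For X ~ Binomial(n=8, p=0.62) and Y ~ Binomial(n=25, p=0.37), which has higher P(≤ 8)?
X has higher probability (P(X ≤ 8) = 1.0000 > P(Y ≤ 8) = 0.3848)

Compute P(≤ 8) for each distribution:

X ~ Binomial(n=8, p=0.62):
P(X ≤ 8) = 1.0000

Y ~ Binomial(n=25, p=0.37):
P(Y ≤ 8) = 0.3848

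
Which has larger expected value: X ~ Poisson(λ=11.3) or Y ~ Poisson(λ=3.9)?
X has larger mean (11.3000 > 3.9000)

Compute the expected value for each distribution:

X ~ Poisson(λ=11.3):
E[X] = 11.3000

Y ~ Poisson(λ=3.9):
E[Y] = 3.9000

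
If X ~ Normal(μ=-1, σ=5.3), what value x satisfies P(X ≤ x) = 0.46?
-1.5323

We have X ~ Normal(μ=-1, σ=5.3).

We want to find x such that P(X ≤ x) = 0.46.

This is the 46th percentile, which means 46% of values fall below this point.

Using the inverse CDF (quantile function):
x = F⁻¹(0.46) = -1.5323

Verification: P(X ≤ -1.5323) = 0.46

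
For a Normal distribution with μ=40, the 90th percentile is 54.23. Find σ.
σ = 11.1037

For X ~ Normal(μ, σ), the p-th percentile satisfies x = μ + z_p × σ,
where z_p = Φ⁻¹(p) is the standard normal quantile.

Step 1: z_{0.9} = Φ⁻¹(0.9) = 1.2816

Step 2: Solve for σ:
54.23 = 40 + 1.2816 × σ
σ = (54.23 - 40) / 1.2816
σ = 14.23 / 1.2816
σ = 11.1037

Verification: μ + z × σ = 40 + 1.2816 × 11.1037 = 54.23 ✓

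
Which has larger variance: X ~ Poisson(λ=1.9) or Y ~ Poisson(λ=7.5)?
Y has larger variance (7.5000 > 1.9000)

Compute the variance for each distribution:

X ~ Poisson(λ=1.9):
Var(X) = 1.9000

Y ~ Poisson(λ=7.5):
Var(Y) = 7.5000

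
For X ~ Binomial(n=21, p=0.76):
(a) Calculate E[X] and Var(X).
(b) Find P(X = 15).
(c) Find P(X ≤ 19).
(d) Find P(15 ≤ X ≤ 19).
(a) E[X] = 15.9600, Var(X) = 3.8304
(b) P(X = 15) = 0.169038
(c) P(X ≤ 19) = 0.976028
(d) P(15 ≤ X ≤ 19) = 0.754069

We have X ~ Binomial(n=21, p=0.76).

(a) Moments:
E[X] = 15.9600
Var(X) = 3.8304
σ = √Var(X) = 1.9571

(b) Point probability using PMF:
P(X = 15) = 0.169038

(c) Cumulative probability using CDF:
P(X ≤ 19) = F(19) = 0.976028

(d) Range probability:
P(15 ≤ X ≤ 19) = P(X ≤ 19) - P(X ≤ 14)
                   = F(19) - F(14)
                   = 0.976028 - 0.221960
                   = 0.754069

This means approximately 75.4% of outcomes fall in the interval [15, 19].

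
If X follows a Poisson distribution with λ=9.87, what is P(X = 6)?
0.066387

We have X ~ Poisson(λ=9.87).

For a Poisson distribution, the PMF gives us the probability of each outcome.

Using the PMF formula:
P(X = 6) = 0.066387

Rounded to 4 decimal places: 0.0664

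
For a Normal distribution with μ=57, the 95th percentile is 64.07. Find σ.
σ = 4.2983

For X ~ Normal(μ, σ), the p-th percentile satisfies x = μ + z_p × σ,
where z_p = Φ⁻¹(p) is the standard normal quantile.

Step 1: z_{0.95} = Φ⁻¹(0.95) = 1.6449

Step 2: Solve for σ:
64.07 = 57 + 1.6449 × σ
σ = (64.07 - 57) / 1.6449
σ = 7.07 / 1.6449
σ = 4.2983

Verification: μ + z × σ = 57 + 1.6449 × 4.2983 = 64.07 ✓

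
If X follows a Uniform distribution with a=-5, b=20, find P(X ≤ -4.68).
0.012800

We have X ~ Uniform(a=-5, b=20).

The CDF gives us P(X ≤ k).

Using the CDF:
P(X ≤ -4.68) = 0.012800

This means there's approximately a 1.3% chance that X is at most -4.68.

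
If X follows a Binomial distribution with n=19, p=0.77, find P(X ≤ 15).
0.667064

We have X ~ Binomial(n=19, p=0.77).

The CDF gives us P(X ≤ k).

Using the CDF:
P(X ≤ 15) = 0.667064

This means there's approximately a 66.7% chance that X is at most 15.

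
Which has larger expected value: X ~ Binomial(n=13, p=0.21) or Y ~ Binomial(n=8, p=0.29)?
X has larger mean (2.7300 > 2.3200)

Compute the expected value for each distribution:

X ~ Binomial(n=13, p=0.21):
E[X] = 2.7300

Y ~ Binomial(n=8, p=0.29):
E[Y] = 2.3200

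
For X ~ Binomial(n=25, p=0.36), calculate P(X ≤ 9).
0.589604

We have X ~ Binomial(n=25, p=0.36).

The CDF gives us P(X ≤ k).

Using the CDF:
P(X ≤ 9) = 0.589604

This means there's approximately a 59.0% chance that X is at most 9.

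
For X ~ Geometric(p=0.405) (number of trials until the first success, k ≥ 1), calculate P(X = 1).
0.405000

We have X ~ Geometric(p=0.405) (number of trials until the first success, k ≥ 1).

For a Geometric distribution, the PMF gives us the probability of each outcome.

Using the PMF formula:
P(X = 1) = 0.405000

Rounded to 4 decimal places: 0.4050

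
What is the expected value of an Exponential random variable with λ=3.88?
0.2577

We have X ~ Exponential(λ=3.88).

For an Exponential distribution with λ=3.88:
E[X] = 0.2577

This is the expected (average) value of X.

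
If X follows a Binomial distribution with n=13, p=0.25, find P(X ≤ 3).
0.584253

We have X ~ Binomial(n=13, p=0.25).

The CDF gives us P(X ≤ k).

Using the CDF:
P(X ≤ 3) = 0.584253

This means there's approximately a 58.4% chance that X is at most 3.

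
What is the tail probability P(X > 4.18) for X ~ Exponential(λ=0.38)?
0.204252

We have X ~ Exponential(λ=0.38).

P(X > 4.18) = 1 - P(X ≤ 4.18)
                = 1 - F(4.18)
                = 1 - 0.795748
                = 0.204252

So there's approximately a 20.4% chance that X exceeds 4.18.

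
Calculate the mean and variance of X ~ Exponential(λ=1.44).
E[X] = 0.6944, Var(X) = 0.4823

We have X ~ Exponential(λ=1.44).

For an Exponential distribution with λ=1.44:

Expected value:
E[X] = 0.6944

Variance:
Var(X) = 0.4823

Standard deviation:
σ = √Var(X) = 0.6944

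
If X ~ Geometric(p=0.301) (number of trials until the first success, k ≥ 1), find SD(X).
2.7776

We have X ~ Geometric(p=0.301) (number of trials until the first success, k ≥ 1).

For a Geometric distribution with p=0.301 (number of trials until the first success, k ≥ 1):
σ = √Var(X) = 2.7776

The standard deviation is the square root of the variance.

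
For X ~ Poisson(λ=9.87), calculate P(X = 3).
0.008285

We have X ~ Poisson(λ=9.87).

For a Poisson distribution, the PMF gives us the probability of each outcome.

Using the PMF formula:
P(X = 3) = 0.008285

Rounded to 4 decimal places: 0.0083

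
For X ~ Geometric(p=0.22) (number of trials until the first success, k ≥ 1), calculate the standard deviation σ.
4.0144

We have X ~ Geometric(p=0.22) (number of trials until the first success, k ≥ 1).

For a Geometric distribution with p=0.22 (number of trials until the first success, k ≥ 1):
σ = √Var(X) = 4.0144

The standard deviation is the square root of the variance.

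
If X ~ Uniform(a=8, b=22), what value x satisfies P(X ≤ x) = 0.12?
9.6800

We have X ~ Uniform(a=8, b=22).

We want to find x such that P(X ≤ x) = 0.12.

This is the 12th percentile, which means 12% of values fall below this point.

Using the inverse CDF (quantile function):
x = F⁻¹(0.12) = 9.6800

Verification: P(X ≤ 9.6800) = 0.12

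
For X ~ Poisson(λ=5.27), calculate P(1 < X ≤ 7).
0.804700

We have X ~ Poisson(λ=5.27).

To find P(1 < X ≤ 7), we use:
P(1 < X ≤ 7) = P(X ≤ 7) - P(X ≤ 1)
                 = F(7) - F(1)
                 = 0.836950 - 0.032250
                 = 0.804700

So there's approximately a 80.5% chance that X falls in this range.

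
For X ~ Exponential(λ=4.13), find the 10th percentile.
0.0255

We have X ~ Exponential(λ=4.13).

We want to find x such that P(X ≤ x) = 0.1.

This is the 10th percentile, which means 10% of values fall below this point.

Using the inverse CDF (quantile function):
x = F⁻¹(0.1) = 0.0255

Verification: P(X ≤ 0.0255) = 0.1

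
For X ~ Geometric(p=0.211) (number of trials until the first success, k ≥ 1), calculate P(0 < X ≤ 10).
0.906509

We have X ~ Geometric(p=0.211) (number of trials until the first success, k ≥ 1).

To find P(0 < X ≤ 10), we use:
P(0 < X ≤ 10) = P(X ≤ 10) - P(X ≤ 0)
                 = F(10) - F(0)
                 = 0.906509 - 0.000000
                 = 0.906509

So there's approximately a 90.7% chance that X falls in this range.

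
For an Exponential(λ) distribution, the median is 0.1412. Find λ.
λ = 4.9090

For X ~ Exponential(λ), the CDF is F(x) = 1 - e^(-λx).
The median m satisfies F(m) = 0.5:
1 - e^(-λm) = 0.5
e^(-λm) = 0.5
λm = ln(2)
m = ln(2) / λ

Given m = 0.1412:
λ = ln(2) / 0.1412 = 0.693147 / 0.1412 = 4.9090

Verification: ln(2) / 4.9090 = 0.1412 ✓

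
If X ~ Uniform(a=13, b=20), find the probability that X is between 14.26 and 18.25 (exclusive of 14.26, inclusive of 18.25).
0.570000

We have X ~ Uniform(a=13, b=20).

To find P(14.26 < X ≤ 18.25), we use:
P(14.26 < X ≤ 18.25) = P(X ≤ 18.25) - P(X ≤ 14.26)
                 = F(18.25) - F(14.26)
                 = 0.750000 - 0.180000
                 = 0.570000

So there's approximately a 57.0% chance that X falls in this range.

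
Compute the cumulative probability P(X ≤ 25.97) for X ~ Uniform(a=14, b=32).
0.665000

We have X ~ Uniform(a=14, b=32).

The CDF gives us P(X ≤ k).

Using the CDF:
P(X ≤ 25.97) = 0.665000

This means there's approximately a 66.5% chance that X is at most 25.97.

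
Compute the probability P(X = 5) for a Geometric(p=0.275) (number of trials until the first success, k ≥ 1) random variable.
0.075977

We have X ~ Geometric(p=0.275) (number of trials until the first success, k ≥ 1).

For a Geometric distribution, the PMF gives us the probability of each outcome.

Using the PMF formula:
P(X = 5) = 0.075977

Rounded to 4 decimal places: 0.0760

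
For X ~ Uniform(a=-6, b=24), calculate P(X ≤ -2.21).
0.126333

We have X ~ Uniform(a=-6, b=24).

The CDF gives us P(X ≤ k).

Using the CDF:
P(X ≤ -2.21) = 0.126333

This means there's approximately a 12.6% chance that X is at most -2.21.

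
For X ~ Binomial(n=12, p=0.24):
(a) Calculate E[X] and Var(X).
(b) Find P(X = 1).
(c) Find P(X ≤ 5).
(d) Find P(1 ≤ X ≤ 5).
(a) E[X] = 2.8800, Var(X) = 2.1888
(b) P(X = 1) = 0.140716
(c) P(X ≤ 5) = 0.954664
(d) P(1 ≤ X ≤ 5) = 0.917531

We have X ~ Binomial(n=12, p=0.24).

(a) Moments:
E[X] = 2.8800
Var(X) = 2.1888
σ = √Var(X) = 1.4795

(b) Point probability using PMF:
P(X = 1) = 0.140716

(c) Cumulative probability using CDF:
P(X ≤ 5) = F(5) = 0.954664

(d) Range probability:
P(1 ≤ X ≤ 5) = P(X ≤ 5) - P(X ≤ 0)
                   = F(5) - F(0)
                   = 0.954664 - 0.037133
                   = 0.917531

This means approximately 91.8% of outcomes fall in the interval [1, 5].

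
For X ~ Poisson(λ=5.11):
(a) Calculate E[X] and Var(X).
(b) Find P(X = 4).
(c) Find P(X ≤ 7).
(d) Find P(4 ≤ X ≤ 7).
(a) E[X] = 5.1100, Var(X) = 5.1100
(b) P(X = 4) = 0.171486
(c) P(X ≤ 7) = 0.854890
(d) P(4 ≤ X ≤ 7) = 0.604966

We have X ~ Poisson(λ=5.11).

(a) Moments:
E[X] = 5.1100
Var(X) = 5.1100
σ = √Var(X) = 2.2605

(b) Point probability using PMF:
P(X = 4) = 0.171486

(c) Cumulative probability using CDF:
P(X ≤ 7) = F(7) = 0.854890

(d) Range probability:
P(4 ≤ X ≤ 7) = P(X ≤ 7) - P(X ≤ 3)
                   = F(7) - F(3)
                   = 0.854890 - 0.249923
                   = 0.604966

This means approximately 60.5% of outcomes fall in the interval [4, 7].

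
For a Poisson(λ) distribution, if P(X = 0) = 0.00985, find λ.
λ = 4.6203

For a Poisson(λ) distribution, the PMF at 0 is:
P(X = 0) = λ^0 e^(-λ) / 0! = e^(-λ)

Given P(X = 0) = 0.00985:
e^(-λ) = 0.00985
-λ = ln(0.00985)
λ = -ln(0.00985) = 4.6203

Verification: e^(-4.6203) = 0.00985 ✓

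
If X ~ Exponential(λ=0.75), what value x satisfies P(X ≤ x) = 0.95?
3.9943

We have X ~ Exponential(λ=0.75).

We want to find x such that P(X ≤ x) = 0.95.

This is the 95th percentile, which means 95% of values fall below this point.

Using the inverse CDF (quantile function):
x = F⁻¹(0.95) = 3.9943

Verification: P(X ≤ 3.9943) = 0.95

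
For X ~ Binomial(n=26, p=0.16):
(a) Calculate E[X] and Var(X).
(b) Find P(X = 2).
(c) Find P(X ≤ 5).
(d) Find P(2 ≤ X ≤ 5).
(a) E[X] = 4.1600, Var(X) = 3.4944
(b) P(X = 2) = 0.126714
(c) P(X ≤ 5) = 0.772487
(d) P(2 ≤ X ≤ 5) = 0.708520

We have X ~ Binomial(n=26, p=0.16).

(a) Moments:
E[X] = 4.1600
Var(X) = 3.4944
σ = √Var(X) = 1.8693

(b) Point probability using PMF:
P(X = 2) = 0.126714

(c) Cumulative probability using CDF:
P(X ≤ 5) = F(5) = 0.772487

(d) Range probability:
P(2 ≤ X ≤ 5) = P(X ≤ 5) - P(X ≤ 1)
                   = F(5) - F(1)
                   = 0.772487 - 0.063966
                   = 0.708520

This means approximately 70.9% of outcomes fall in the interval [2, 5].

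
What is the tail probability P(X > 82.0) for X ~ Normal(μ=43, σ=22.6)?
0.042204

We have X ~ Normal(μ=43, σ=22.6).

P(X > 82.0) = 1 - P(X ≤ 82.0)
                = 1 - F(82.0)
                = 1 - 0.957796
                = 0.042204

So there's approximately a 4.2% chance that X exceeds 82.0.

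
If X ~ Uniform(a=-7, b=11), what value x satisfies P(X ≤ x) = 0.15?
-4.3000

We have X ~ Uniform(a=-7, b=11).

We want to find x such that P(X ≤ x) = 0.15.

This is the 15th percentile, which means 15% of values fall below this point.

Using the inverse CDF (quantile function):
x = F⁻¹(0.15) = -4.3000

Verification: P(X ≤ -4.3000) = 0.15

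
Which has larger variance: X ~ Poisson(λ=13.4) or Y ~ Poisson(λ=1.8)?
X has larger variance (13.4000 > 1.8000)

Compute the variance for each distribution:

X ~ Poisson(λ=13.4):
Var(X) = 13.4000

Y ~ Poisson(λ=1.8):
Var(Y) = 1.8000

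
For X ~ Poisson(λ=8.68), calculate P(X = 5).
0.069782

We have X ~ Poisson(λ=8.68).

For a Poisson distribution, the PMF gives us the probability of each outcome.

Using the PMF formula:
P(X = 5) = 0.069782

Rounded to 4 decimal places: 0.0698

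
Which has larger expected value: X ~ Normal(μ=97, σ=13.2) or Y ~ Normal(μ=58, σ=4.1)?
X has larger mean (97.0000 > 58.0000)

Compute the expected value for each distribution:

X ~ Normal(μ=97, σ=13.2):
E[X] = 97.0000

Y ~ Normal(μ=58, σ=4.1):
E[Y] = 58.0000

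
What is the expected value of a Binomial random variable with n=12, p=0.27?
3.2400

We have X ~ Binomial(n=12, p=0.27).

For a Binomial distribution with n=12, p=0.27:
E[X] = 3.2400

This is the expected (average) value of X.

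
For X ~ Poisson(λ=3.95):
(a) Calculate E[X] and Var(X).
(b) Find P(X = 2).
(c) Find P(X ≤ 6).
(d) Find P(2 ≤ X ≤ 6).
(a) E[X] = 3.9500, Var(X) = 3.9500
(b) P(X = 2) = 0.150211
(c) P(X ≤ 6) = 0.894470
(d) P(2 ≤ X ≤ 6) = 0.799160

We have X ~ Poisson(λ=3.95).

(a) Moments:
E[X] = 3.9500
Var(X) = 3.9500
σ = √Var(X) = 1.9875

(b) Point probability using PMF:
P(X = 2) = 0.150211

(c) Cumulative probability using CDF:
P(X ≤ 6) = F(6) = 0.894470

(d) Range probability:
P(2 ≤ X ≤ 6) = P(X ≤ 6) - P(X ≤ 1)
                   = F(6) - F(1)
                   = 0.894470 - 0.095311
                   = 0.799160

This means approximately 79.9% of outcomes fall in the interval [2, 6].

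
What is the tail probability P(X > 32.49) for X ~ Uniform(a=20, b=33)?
0.039231

We have X ~ Uniform(a=20, b=33).

P(X > 32.49) = 1 - P(X ≤ 32.49)
                = 1 - F(32.49)
                = 1 - 0.960769
                = 0.039231

So there's approximately a 3.9% chance that X exceeds 32.49.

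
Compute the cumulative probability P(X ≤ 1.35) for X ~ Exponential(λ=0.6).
0.555142

We have X ~ Exponential(λ=0.6).

The CDF gives us P(X ≤ k).

Using the CDF:
P(X ≤ 1.35) = 0.555142

This means there's approximately a 55.5% chance that X is at most 1.35.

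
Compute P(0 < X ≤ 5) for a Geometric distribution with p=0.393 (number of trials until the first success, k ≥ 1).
0.917597

We have X ~ Geometric(p=0.393) (number of trials until the first success, k ≥ 1).

To find P(0 < X ≤ 5), we use:
P(0 < X ≤ 5) = P(X ≤ 5) - P(X ≤ 0)
                 = F(5) - F(0)
                 = 0.917597 - 0.000000
                 = 0.917597

So there's approximately a 91.8% chance that X falls in this range.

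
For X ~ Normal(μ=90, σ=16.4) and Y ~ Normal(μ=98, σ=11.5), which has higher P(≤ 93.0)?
X has higher probability (P(X ≤ 93.0) = 0.5726 > P(Y ≤ 93.0) = 0.3319)

Compute P(≤ 93.0) for each distribution:

X ~ Normal(μ=90, σ=16.4):
P(X ≤ 93.0) = 0.5726

Y ~ Normal(μ=98, σ=11.5):
P(Y ≤ 93.0) = 0.3319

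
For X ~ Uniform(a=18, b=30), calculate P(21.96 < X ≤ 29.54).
0.631667

We have X ~ Uniform(a=18, b=30).

To find P(21.96 < X ≤ 29.54), we use:
P(21.96 < X ≤ 29.54) = P(X ≤ 29.54) - P(X ≤ 21.96)
                 = F(29.54) - F(21.96)
                 = 0.961667 - 0.330000
                 = 0.631667

So there's approximately a 63.2% chance that X falls in this range.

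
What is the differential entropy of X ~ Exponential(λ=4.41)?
-0.4839 nats

We have X ~ Exponential(λ=4.41).

The differential entropy measures the uncertainty or information content of the distribution.

For an Exponential distribution with λ=4.41:
h(X) = -0.4839 nats

(In bits, this would be -0.6981 bits.)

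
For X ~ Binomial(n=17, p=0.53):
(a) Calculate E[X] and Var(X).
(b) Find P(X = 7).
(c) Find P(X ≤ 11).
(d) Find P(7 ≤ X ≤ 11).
(a) E[X] = 9.0100, Var(X) = 4.2347
(b) P(X = 7) = 0.120167
(c) P(X ≤ 11) = 0.887773
(d) P(7 ≤ X ≤ 11) = 0.776524

We have X ~ Binomial(n=17, p=0.53).

(a) Moments:
E[X] = 9.0100
Var(X) = 4.2347
σ = √Var(X) = 2.0578

(b) Point probability using PMF:
P(X = 7) = 0.120167

(c) Cumulative probability using CDF:
P(X ≤ 11) = F(11) = 0.887773

(d) Range probability:
P(7 ≤ X ≤ 11) = P(X ≤ 11) - P(X ≤ 6)
                   = F(11) - F(6)
                   = 0.887773 - 0.111249
                   = 0.776524

This means approximately 77.7% of outcomes fall in the interval [7, 11].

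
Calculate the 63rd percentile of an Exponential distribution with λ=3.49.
0.2849

We have X ~ Exponential(λ=3.49).

We want to find x such that P(X ≤ x) = 0.63.

This is the 63rd percentile, which means 63% of values fall below this point.

Using the inverse CDF (quantile function):
x = F⁻¹(0.63) = 0.2849

Verification: P(X ≤ 0.2849) = 0.63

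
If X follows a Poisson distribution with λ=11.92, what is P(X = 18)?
0.024538

We have X ~ Poisson(λ=11.92).

For a Poisson distribution, the PMF gives us the probability of each outcome.

Using the PMF formula:
P(X = 18) = 0.024538

Rounded to 4 decimal places: 0.0245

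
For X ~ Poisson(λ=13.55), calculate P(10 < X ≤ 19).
0.732970

We have X ~ Poisson(λ=13.55).

To find P(10 < X ≤ 19), we use:
P(10 < X ≤ 19) = P(X ≤ 19) - P(X ≤ 10)
                 = F(19) - F(10)
                 = 0.940423 - 0.207453
                 = 0.732970

So there's approximately a 73.3% chance that X falls in this range.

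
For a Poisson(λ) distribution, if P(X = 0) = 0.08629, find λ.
λ = 2.4500

For a Poisson(λ) distribution, the PMF at 0 is:
P(X = 0) = λ^0 e^(-λ) / 0! = e^(-λ)

Given P(X = 0) = 0.08629:
e^(-λ) = 0.08629
-λ = ln(0.08629)
λ = -ln(0.08629) = 2.4500

Verification: e^(-2.4500) = 0.08629 ✓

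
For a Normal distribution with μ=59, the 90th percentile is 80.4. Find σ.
σ = 16.6985

For X ~ Normal(μ, σ), the p-th percentile satisfies x = μ + z_p × σ,
where z_p = Φ⁻¹(p) is the standard normal quantile.

Step 1: z_{0.9} = Φ⁻¹(0.9) = 1.2816

Step 2: Solve for σ:
80.4 = 59 + 1.2816 × σ
σ = (80.4 - 59) / 1.2816
σ = 21.40 / 1.2816
σ = 16.6985

Verification: μ + z × σ = 59 + 1.2816 × 16.6985 = 80.40 ✓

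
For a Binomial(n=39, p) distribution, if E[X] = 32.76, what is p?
p = 0.84

For a Binomial(n, p) distribution:
E[X] = n × p

Given n = 39 and E[X] = 32.76:
32.76 = 39 × p
p = 32.76 / 39 = 0.84

Verification: Binomial(39, 0.84) has E[X] = 32.76 ✓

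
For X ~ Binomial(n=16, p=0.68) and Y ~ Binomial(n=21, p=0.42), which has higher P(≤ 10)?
Y has higher probability (P(Y ≤ 10) = 0.7724 > P(X ≤ 10) = 0.4074)

Compute P(≤ 10) for each distribution:

X ~ Binomial(n=16, p=0.68):
P(X ≤ 10) = 0.4074

Y ~ Binomial(n=21, p=0.42):
P(Y ≤ 10) = 0.7724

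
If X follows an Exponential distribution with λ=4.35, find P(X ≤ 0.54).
0.904535

We have X ~ Exponential(λ=4.35).

The CDF gives us P(X ≤ k).

Using the CDF:
P(X ≤ 0.54) = 0.904535

This means there's approximately a 90.5% chance that X is at most 0.54.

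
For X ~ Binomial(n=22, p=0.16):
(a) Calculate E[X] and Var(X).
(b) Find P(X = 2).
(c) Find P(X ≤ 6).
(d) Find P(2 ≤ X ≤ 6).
(a) E[X] = 3.5200, Var(X) = 2.9568
(b) P(X = 2) = 0.180900
(c) P(X ≤ 6) = 0.949914
(d) P(2 ≤ X ≤ 6) = 0.837880

We have X ~ Binomial(n=22, p=0.16).

(a) Moments:
E[X] = 3.5200
Var(X) = 2.9568
σ = √Var(X) = 1.7195

(b) Point probability using PMF:
P(X = 2) = 0.180900

(c) Cumulative probability using CDF:
P(X ≤ 6) = F(6) = 0.949914

(d) Range probability:
P(2 ≤ X ≤ 6) = P(X ≤ 6) - P(X ≤ 1)
                   = F(6) - F(1)
                   = 0.949914 - 0.112034
                   = 0.837880

This means approximately 83.8% of outcomes fall in the interval [2, 6].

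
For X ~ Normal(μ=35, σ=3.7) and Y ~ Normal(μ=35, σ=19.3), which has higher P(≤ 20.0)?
Y has higher probability (P(Y ≤ 20.0) = 0.2185 > P(X ≤ 20.0) = 0.0000)

Compute P(≤ 20.0) for each distribution:

X ~ Normal(μ=35, σ=3.7):
P(X ≤ 20.0) = 0.0000

Y ~ Normal(μ=35, σ=19.3):
P(Y ≤ 20.0) = 0.2185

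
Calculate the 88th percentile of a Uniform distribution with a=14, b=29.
27.2000

We have X ~ Uniform(a=14, b=29).

We want to find x such that P(X ≤ x) = 0.88.

This is the 88th percentile, which means 88% of values fall below this point.

Using the inverse CDF (quantile function):
x = F⁻¹(0.88) = 27.2000

Verification: P(X ≤ 27.2000) = 0.88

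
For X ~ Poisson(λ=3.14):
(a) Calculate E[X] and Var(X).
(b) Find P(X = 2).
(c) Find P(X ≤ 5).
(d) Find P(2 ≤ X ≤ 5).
(a) E[X] = 3.1400, Var(X) = 3.1400
(b) P(X = 2) = 0.213376
(c) P(X ≤ 5) = 0.901315
(d) P(2 ≤ X ≤ 5) = 0.722124

We have X ~ Poisson(λ=3.14).

(a) Moments:
E[X] = 3.1400
Var(X) = 3.1400
σ = √Var(X) = 1.7720

(b) Point probability using PMF:
P(X = 2) = 0.213376

(c) Cumulative probability using CDF:
P(X ≤ 5) = F(5) = 0.901315

(d) Range probability:
P(2 ≤ X ≤ 5) = P(X ≤ 5) - P(X ≤ 1)
                   = F(5) - F(1)
                   = 0.901315 - 0.179191
                   = 0.722124

This means approximately 72.2% of outcomes fall in the interval [2, 5].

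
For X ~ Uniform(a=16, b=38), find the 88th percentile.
35.3600

We have X ~ Uniform(a=16, b=38).

We want to find x such that P(X ≤ x) = 0.88.

This is the 88th percentile, which means 88% of values fall below this point.

Using the inverse CDF (quantile function):
x = F⁻¹(0.88) = 35.3600

Verification: P(X ≤ 35.3600) = 0.88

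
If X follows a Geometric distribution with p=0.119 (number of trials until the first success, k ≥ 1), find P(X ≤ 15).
0.850501

We have X ~ Geometric(p=0.119) (number of trials until the first success, k ≥ 1).

The CDF gives us P(X ≤ k).

Using the CDF:
P(X ≤ 15) = 0.850501

This means there's approximately a 85.1% chance that X is at most 15.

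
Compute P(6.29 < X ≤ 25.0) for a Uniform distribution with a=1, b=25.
0.779583

We have X ~ Uniform(a=1, b=25).

To find P(6.29 < X ≤ 25.0), we use:
P(6.29 < X ≤ 25.0) = P(X ≤ 25.0) - P(X ≤ 6.29)
                 = F(25.0) - F(6.29)
                 = 1.000000 - 0.220417
                 = 0.779583

So there's approximately a 78.0% chance that X falls in this range.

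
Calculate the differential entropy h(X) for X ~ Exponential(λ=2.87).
-0.0543 nats

We have X ~ Exponential(λ=2.87).

The differential entropy measures the uncertainty or information content of the distribution.

For an Exponential distribution with λ=2.87:
h(X) = -0.0543 nats

(In bits, this would be -0.0784 bits.)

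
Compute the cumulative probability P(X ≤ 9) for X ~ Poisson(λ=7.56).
0.769500

We have X ~ Poisson(λ=7.56).

The CDF gives us P(X ≤ k).

Using the CDF:
P(X ≤ 9) = 0.769500

This means there's approximately a 77.0% chance that X is at most 9.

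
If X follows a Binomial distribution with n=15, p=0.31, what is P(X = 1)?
0.025783

We have X ~ Binomial(n=15, p=0.31).

For a Binomial distribution, the PMF gives us the probability of each outcome.

Using the PMF formula:
P(X = 1) = 0.025783

Rounded to 4 decimal places: 0.0258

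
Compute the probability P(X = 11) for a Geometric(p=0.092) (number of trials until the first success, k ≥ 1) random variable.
0.035047

We have X ~ Geometric(p=0.092) (number of trials until the first success, k ≥ 1).

For a Geometric distribution, the PMF gives us the probability of each outcome.

Using the PMF formula:
P(X = 11) = 0.035047

Rounded to 4 decimal places: 0.0350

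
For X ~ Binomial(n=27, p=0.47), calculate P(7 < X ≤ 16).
0.908188

We have X ~ Binomial(n=27, p=0.47).

To find P(7 < X ≤ 16), we use:
P(7 < X ≤ 16) = P(X ≤ 16) - P(X ≤ 7)
                 = F(16) - F(7)
                 = 0.929186 - 0.020997
                 = 0.908188

So there's approximately a 90.8% chance that X falls in this range.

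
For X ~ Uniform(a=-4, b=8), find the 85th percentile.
6.2000

We have X ~ Uniform(a=-4, b=8).

We want to find x such that P(X ≤ x) = 0.85.

This is the 85th percentile, which means 85% of values fall below this point.

Using the inverse CDF (quantile function):
x = F⁻¹(0.85) = 6.2000

Verification: P(X ≤ 6.2000) = 0.85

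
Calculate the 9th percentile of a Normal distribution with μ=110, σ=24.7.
76.8834

We have X ~ Normal(μ=110, σ=24.7).

We want to find x such that P(X ≤ x) = 0.09.

This is the 9th percentile, which means 9% of values fall below this point.

Using the inverse CDF (quantile function):
x = F⁻¹(0.09) = 76.8834

Verification: P(X ≤ 76.8834) = 0.09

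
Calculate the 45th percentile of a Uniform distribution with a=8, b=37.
21.0500

We have X ~ Uniform(a=8, b=37).

We want to find x such that P(X ≤ x) = 0.45.

This is the 45th percentile, which means 45% of values fall below this point.

Using the inverse CDF (quantile function):
x = F⁻¹(0.45) = 21.0500

Verification: P(X ≤ 21.0500) = 0.45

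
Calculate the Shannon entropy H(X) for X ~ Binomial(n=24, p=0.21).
2.1012 nats

We have X ~ Binomial(n=24, p=0.21).

The Shannon entropy measures the uncertainty or information content of the distribution.

For a Binomial distribution with n=24, p=0.21:
H(X) = 2.1012 nats

(In bits, this would be 3.0314 bits.)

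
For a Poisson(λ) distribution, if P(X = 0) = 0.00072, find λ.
λ = 7.2363

For a Poisson(λ) distribution, the PMF at 0 is:
P(X = 0) = λ^0 e^(-λ) / 0! = e^(-λ)

Given P(X = 0) = 0.00072:
e^(-λ) = 0.00072
-λ = ln(0.00072)
λ = -ln(0.00072) = 7.2363

Verification: e^(-7.2363) = 0.00072 ✓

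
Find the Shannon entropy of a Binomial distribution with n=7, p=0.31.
1.6037 nats

We have X ~ Binomial(n=7, p=0.31).

The Shannon entropy measures the uncertainty or information content of the distribution.

For a Binomial distribution with n=7, p=0.31:
H(X) = 1.6037 nats

(In bits, this would be 2.3137 bits.)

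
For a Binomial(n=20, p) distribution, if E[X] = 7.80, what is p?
p = 0.39

For a Binomial(n, p) distribution:
E[X] = n × p

Given n = 20 and E[X] = 7.80:
7.80 = 20 × p
p = 7.80 / 20 = 0.39

Verification: Binomial(20, 0.39) has E[X] = 7.80 ✓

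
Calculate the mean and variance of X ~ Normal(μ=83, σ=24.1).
E[X] = 83.0000, Var(X) = 580.8100

We have X ~ Normal(μ=83, σ=24.1).

For a Normal distribution with μ=83, σ=24.1:

Expected value:
E[X] = 83.0000

Variance:
Var(X) = 580.8100

Standard deviation:
σ = √Var(X) = 24.1000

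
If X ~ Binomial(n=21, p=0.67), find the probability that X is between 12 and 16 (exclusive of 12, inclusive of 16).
0.642719

We have X ~ Binomial(n=21, p=0.67).

To find P(12 < X ≤ 16), we use:
P(12 < X ≤ 16) = P(X ≤ 16) - P(X ≤ 12)
                 = F(16) - F(12)
                 = 0.872341 - 0.229622
                 = 0.642719

So there's approximately a 64.3% chance that X falls in this range.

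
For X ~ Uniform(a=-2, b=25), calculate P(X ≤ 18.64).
0.764444

We have X ~ Uniform(a=-2, b=25).

The CDF gives us P(X ≤ k).

Using the CDF:
P(X ≤ 18.64) = 0.764444

This means there's approximately a 76.4% chance that X is at most 18.64.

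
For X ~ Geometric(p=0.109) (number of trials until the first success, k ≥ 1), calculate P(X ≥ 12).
0.280967

We have X ~ Geometric(p=0.109) (number of trials until the first success, k ≥ 1).

For discrete distributions, P(X ≥ 12) = 1 - P(X ≤ 11).

P(X ≤ 11) = 0.719033
P(X ≥ 12) = 1 - 0.719033 = 0.280967

So there's approximately a 28.1% chance that X is at least 12.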